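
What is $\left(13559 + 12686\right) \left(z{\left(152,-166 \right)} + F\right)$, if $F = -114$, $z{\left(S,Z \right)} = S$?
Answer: $997310$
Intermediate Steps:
$\left(13559 + 12686\right) \left(z{\left(152,-166 \right)} + F\right) = \left(13559 + 12686\right) \left(152 - 114\right) = 26245 \cdot 38 = 997310$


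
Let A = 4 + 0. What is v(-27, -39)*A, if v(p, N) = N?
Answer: -156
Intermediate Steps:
A = 4
v(-27, -39)*A = -39*4 = -156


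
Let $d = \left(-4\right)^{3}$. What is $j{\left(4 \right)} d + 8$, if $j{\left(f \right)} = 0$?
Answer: $8$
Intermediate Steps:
$d = -64$
$j{\left(4 \right)} d + 8 = 0 \left(-64\right) + 8 = 0 + 8 = 8$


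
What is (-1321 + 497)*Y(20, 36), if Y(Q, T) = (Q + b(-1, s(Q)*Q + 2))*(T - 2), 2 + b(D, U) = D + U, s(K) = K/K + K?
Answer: -12299024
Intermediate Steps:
s(K) = 1 + K
b(D, U) = -2 + D + U (b(D, U) = -2 + (D + U) = -2 + D + U)
Y(Q, T) = (-2 + T)*(-1 + Q + Q*(1 + Q)) (Y(Q, T) = (Q + (-2 - 1 + ((1 + Q)*Q + 2)))*(T - 2) = (Q + (-2 - 1 + (Q*(1 + Q) + 2)))*(-2 + T) = (Q + (-2 - 1 + (2 + Q*(1 + Q))))*(-2 + T) = (Q + (-1 + Q*(1 + Q)))*(-2 + T) = (-1 + Q + Q*(1 + Q))*(-2 + T) = (-2 + T)*(-1 + Q + Q*(1 + Q)))
(-1321 + 497)*Y(20, 36) = (-1321 + 497)*(2 - 1*36 - 4*20 - 2*20**2 + 36*20**2 + 2*20*36) = -824*(2 - 36 - 80 - 2*400 + 36*400 + 1440) = -824*(2 - 36 - 80 - 800 + 14400 + 1440) = -824*14926 = -12299024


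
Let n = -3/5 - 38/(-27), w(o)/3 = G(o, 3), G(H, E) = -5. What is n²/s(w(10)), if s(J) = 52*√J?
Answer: -11881*I*√15/14215500 ≈ -0.003237*I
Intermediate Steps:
w(o) = -15 (w(o) = 3*(-5) = -15)
n = 109/135 (n = -3*⅕ - 38*(-1/27) = -⅗ + 38/27 = 109/135 ≈ 0.80741)
n²/s(w(10)) = (109/135)²/((52*√(-15))) = 11881/(18225*((52*(I*√15)))) = 11881/(18225*((52*I*√15))) = 11881*(-I*√15/780)/18225 = -11881*I*√15/14215500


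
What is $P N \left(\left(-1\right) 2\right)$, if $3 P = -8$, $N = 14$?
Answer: $\frac{224}{3} \approx 74.667$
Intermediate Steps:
$P = - \frac{8}{3}$ ($P = \frac{1}{3} \left(-8\right) = - \frac{8}{3} \approx -2.6667$)
$P N \left(\left(-1\right) 2\right) = \left(- \frac{8}{3}\right) 14 \left(\left(-1\right) 2\right) = \left(- \frac{112}{3}\right) \left(-2\right) = \frac{224}{3}$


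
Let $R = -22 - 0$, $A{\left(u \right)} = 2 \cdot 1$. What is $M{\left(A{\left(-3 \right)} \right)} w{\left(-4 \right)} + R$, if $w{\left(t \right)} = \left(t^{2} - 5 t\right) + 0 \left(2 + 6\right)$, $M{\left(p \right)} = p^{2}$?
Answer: $122$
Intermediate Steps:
$A{\left(u \right)} = 2$
$R = -22$ ($R = -22 + 0 = -22$)
$w{\left(t \right)} = t^{2} - 5 t$ ($w{\left(t \right)} = \left(t^{2} - 5 t\right) + 0 \cdot 8 = \left(t^{2} - 5 t\right) + 0 = t^{2} - 5 t$)
$M{\left(A{\left(-3 \right)} \right)} w{\left(-4 \right)} + R = 2^{2} \left(- 4 \left(-5 - 4\right)\right) - 22 = 4 \left(\left(-4\right) \left(-9\right)\right) - 22 = 4 \cdot 36 - 22 = 144 - 22 = 122$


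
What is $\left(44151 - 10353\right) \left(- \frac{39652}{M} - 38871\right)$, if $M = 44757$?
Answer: $- \frac{19600462862734}{14919} \approx -1.3138 \cdot 10^{9}$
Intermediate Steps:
$\left(44151 - 10353\right) \left(- \frac{39652}{M} - 38871\right) = \left(44151 - 10353\right) \left(- \frac{39652}{44757} - 38871\right) = 33798 \left(\left(-39652\right) \frac{1}{44757} - 38871\right) = 33798 \left(- \frac{39652}{44757} - 38871\right) = 33798 \left(- \frac{1739788999}{44757}\right) = - \frac{19600462862734}{14919}$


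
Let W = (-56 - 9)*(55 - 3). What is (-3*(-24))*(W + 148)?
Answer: -232704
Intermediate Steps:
W = -3380 (W = -65*52 = -3380)
(-3*(-24))*(W + 148) = (-3*(-24))*(-3380 + 148) = 72*(-3232) = -232704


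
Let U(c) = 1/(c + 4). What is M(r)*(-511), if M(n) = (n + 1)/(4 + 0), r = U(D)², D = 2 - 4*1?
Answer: -2555/16 ≈ -159.69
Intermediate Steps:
D = -2 (D = 2 - 4 = -2)
U(c) = 1/(4 + c)
r = ¼ (r = (1/(4 - 2))² = (1/2)² = (½)² = ¼ ≈ 0.25000)
M(n) = ¼ + n/4 (M(n) = (1 + n)/4 = (1 + n)*(¼) = ¼ + n/4)
M(r)*(-511) = (¼ + (¼)*(¼))*(-511) = (¼ + 1/16)*(-511) = (5/16)*(-511) = -2555/16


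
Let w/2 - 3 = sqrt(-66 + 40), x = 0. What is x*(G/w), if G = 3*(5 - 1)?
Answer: 0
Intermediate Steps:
G = 12 (G = 3*4 = 12)
w = 6 + 2*I*sqrt(26) (w = 6 + 2*sqrt(-66 + 40) = 6 + 2*sqrt(-26) = 6 + 2*(I*sqrt(26)) = 6 + 2*I*sqrt(26) ≈ 6.0 + 10.198*I)
x*(G/w) = 0*(12/(6 + 2*I*sqrt(26))) = 0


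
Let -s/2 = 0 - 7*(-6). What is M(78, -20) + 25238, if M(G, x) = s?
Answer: 25154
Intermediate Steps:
s = -84 (s = -2*(0 - 7*(-6)) = -2*(0 + 42) = -2*42 = -84)
M(G, x) = -84
M(78, -20) + 25238 = -84 + 25238 = 25154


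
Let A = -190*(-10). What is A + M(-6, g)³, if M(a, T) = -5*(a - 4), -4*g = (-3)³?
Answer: 126900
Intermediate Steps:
g = 27/4 (g = -¼*(-3)³ = -¼*(-27) = 27/4 ≈ 6.7500)
M(a, T) = 20 - 5*a (M(a, T) = -5*(-4 + a) = 20 - 5*a)
A = 1900
A + M(-6, g)³ = 1900 + (20 - 5*(-6))³ = 1900 + (20 + 30)³ = 1900 + 50³ = 1900 + 125000 = 126900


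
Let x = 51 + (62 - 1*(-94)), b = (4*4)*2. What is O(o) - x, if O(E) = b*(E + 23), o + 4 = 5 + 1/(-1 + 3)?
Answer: 577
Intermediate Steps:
b = 32 (b = 16*2 = 32)
o = 3/2 (o = -4 + (5 + 1/(-1 + 3)) = -4 + (5 + 1/2) = -4 + (5 + ½) = -4 + 11/2 = 3/2 ≈ 1.5000)
O(E) = 736 + 32*E (O(E) = 32*(E + 23) = 32*(23 + E) = 736 + 32*E)
x = 207 (x = 51 + (62 + 94) = 51 + 156 = 207)
O(o) - x = (736 + 32*(3/2)) - 1*207 = (736 + 48) - 207 = 784 - 207 = 577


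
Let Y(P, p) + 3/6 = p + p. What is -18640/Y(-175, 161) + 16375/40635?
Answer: -300868735/5225661 ≈ -57.575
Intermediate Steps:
Y(P, p) = -1/2 + 2*p (Y(P, p) = -1/2 + (p + p) = -1/2 + 2*p)
-18640/Y(-175, 161) + 16375/40635 = -18640/(-1/2 + 2*161) + 16375/40635 = -18640/(-1/2 + 322) + 16375*(1/40635) = -18640/643/2 + 3275/8127 = -18640*2/643 + 3275/8127 = -37280/643 + 3275/8127 = -300868735/5225661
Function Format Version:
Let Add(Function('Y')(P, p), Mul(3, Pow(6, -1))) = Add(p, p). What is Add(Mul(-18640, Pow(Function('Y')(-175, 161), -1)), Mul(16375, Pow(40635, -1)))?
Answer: Rational(-300868735, 5225661) ≈ -57.575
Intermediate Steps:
Function('Y')(P, p) = Add(Rational(-1, 2), Mul(2, p)) (Function('Y')(P, p) = Add(Rational(-1, 2), Add(p, p)) = Add(Rational(-1, 2), Mul(2, p)))
Add(Mul(-18640, Pow(Function('Y')(-175, 161), -1)), Mul(16375, Pow(40635, -1))) = Add(Mul(-18640, Pow(Add(Rational(-1, 2), Mul(2, 161)), -1)), Mul(16375, Pow(40635, -1))) = Add(Mul(-18640, Pow(Add(Rational(-1, 2), 322), -1)), Mul(16375, Rational(1, 40635))) = Add(Mul(-18640, Pow(Rational(643, 2), -1)), Rational(3275, 8127)) = Add(Mul(-18640, Rational(2, 643)), Rational(3275, 8127)) = Add(Rational(-37280, 643), Rational(3275, 8127)) = Rational(-300868735, 5225661)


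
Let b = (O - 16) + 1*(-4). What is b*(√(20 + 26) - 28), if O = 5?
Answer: 420 - 15*√46 ≈ 318.27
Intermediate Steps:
b = -15 (b = (5 - 16) + 1*(-4) = -11 - 4 = -15)
b*(√(20 + 26) - 28) = -15*(√(20 + 26) - 28) = -15*(√46 - 28) = -15*(-28 + √46) = 420 - 15*√46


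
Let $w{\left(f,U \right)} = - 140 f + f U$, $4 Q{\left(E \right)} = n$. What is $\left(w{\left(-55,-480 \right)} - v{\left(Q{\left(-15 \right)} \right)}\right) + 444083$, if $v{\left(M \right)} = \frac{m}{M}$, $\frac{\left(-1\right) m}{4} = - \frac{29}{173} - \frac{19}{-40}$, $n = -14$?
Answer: $\frac{2895395938}{6055} \approx 4.7818 \cdot 10^{5}$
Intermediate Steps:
$Q{\left(E \right)} = - \frac{7}{2}$ ($Q{\left(E \right)} = \frac{1}{4} \left(-14\right) = - \frac{7}{2}$)
$w{\left(f,U \right)} = - 140 f + U f$
$m = - \frac{2127}{1730}$ ($m = - 4 \left(- \frac{29}{173} - \frac{19}{-40}\right) = - 4 \left(\left(-29\right) \frac{1}{173} - - \frac{19}{40}\right) = - 4 \left(- \frac{29}{173} + \frac{19}{40}\right) = \left(-4\right) \frac{2127}{6920} = - \frac{2127}{1730} \approx -1.2295$)
$v{\left(M \right)} = - \frac{2127}{1730 M}$
$\left(w{\left(-55,-480 \right)} - v{\left(Q{\left(-15 \right)} \right)}\right) + 444083 = \left(- 55 \left(-140 - 480\right) - - \frac{2127}{1730 \left(- \frac{7}{2}\right)}\right) + 444083 = \left(\left(-55\right) \left(-620\right) - \left(- \frac{2127}{1730}\right) \left(- \frac{2}{7}\right)\right) + 444083 = \left(34100 - \frac{2127}{6055}\right) + 444083 = \frac{206473373}{6055} + 444083 = \frac{2895395938}{6055}$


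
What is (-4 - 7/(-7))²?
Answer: 9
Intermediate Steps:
(-4 - 7/(-7))² = (-4 - 7*(-⅐))² = (-4 + 1)² = (-3)² = 9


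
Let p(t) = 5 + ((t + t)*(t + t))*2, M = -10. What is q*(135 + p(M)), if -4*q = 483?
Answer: -113505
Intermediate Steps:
q = -483/4 (q = -1/4*483 = -483/4 ≈ -120.75)
p(t) = 5 + 8*t**2 (p(t) = 5 + ((2*t)*(2*t))*2 = 5 + (4*t**2)*2 = 5 + 8*t**2)
q*(135 + p(M)) = -483*(135 + (5 + 8*(-10)**2))/4 = -483*(135 + (5 + 8*100))/4 = -483*(135 + (5 + 800))/4 = -483*(135 + 805)/4 = -483/4*940 = -113505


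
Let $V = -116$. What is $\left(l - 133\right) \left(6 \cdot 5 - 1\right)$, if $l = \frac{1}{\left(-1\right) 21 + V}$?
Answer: $- \frac{528438}{137} \approx -3857.2$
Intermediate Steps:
$l = - \frac{1}{137}$ ($l = \frac{1}{\left(-1\right) 21 - 116} = \frac{1}{-21 - 116} = \frac{1}{-137} = - \frac{1}{137} \approx -0.0072993$)
$\left(l - 133\right) \left(6 \cdot 5 - 1\right) = \left(- \frac{1}{137} - 133\right) \left(6 \cdot 5 - 1\right) = - \frac{18222 \left(30 - 1\right)}{137} = \left(- \frac{18222}{137}\right) 29 = - \frac{528438}{137}$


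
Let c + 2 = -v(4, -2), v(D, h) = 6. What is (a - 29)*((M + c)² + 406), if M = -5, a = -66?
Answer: -54625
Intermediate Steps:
c = -8 (c = -2 - 1*6 = -2 - 6 = -8)
(a - 29)*((M + c)² + 406) = (-66 - 29)*((-5 - 8)² + 406) = -95*((-13)² + 406) = -95*(169 + 406) = -95*575 = -54625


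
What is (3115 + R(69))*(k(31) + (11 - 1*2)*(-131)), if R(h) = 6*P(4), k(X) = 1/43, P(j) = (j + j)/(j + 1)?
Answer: -792023608/215 ≈ -3.6838e+6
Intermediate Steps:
P(j) = 2*j/(1 + j) (P(j) = (2*j)/(1 + j) = 2*j/(1 + j))
k(X) = 1/43
R(h) = 48/5 (R(h) = 6*(2*4/(1 + 4)) = 6*(2*4/5) = 6*(2*4*(⅕)) = 6*(8/5) = 48/5)
(3115 + R(69))*(k(31) + (11 - 1*2)*(-131)) = (3115 + 48/5)*(1/43 + (11 - 1*2)*(-131)) = 15623*(1/43 + (11 - 2)*(-131))/5 = 15623*(1/43 + 9*(-131))/5 = 15623*(1/43 - 1179)/5 = (15623/5)*(-50696/43) = -792023608/215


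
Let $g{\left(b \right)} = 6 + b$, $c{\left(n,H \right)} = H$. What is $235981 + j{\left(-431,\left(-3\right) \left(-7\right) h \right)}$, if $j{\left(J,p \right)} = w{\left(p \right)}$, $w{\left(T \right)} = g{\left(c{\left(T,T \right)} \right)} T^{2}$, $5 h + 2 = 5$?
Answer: $\frac{29866742}{125} \approx 2.3893 \cdot 10^{5}$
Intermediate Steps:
$h = \frac{3}{5}$ ($h = - \frac{2}{5} + \frac{1}{5} \cdot 5 = - \frac{2}{5} + 1 = \frac{3}{5} \approx 0.6$)
$w{\left(T \right)} = T^{2} \left(6 + T\right)$ ($w{\left(T \right)} = \left(6 + T\right) T^{2} = T^{2} \left(6 + T\right)$)
$j{\left(J,p \right)} = p^{2} \left(6 + p\right)$
$235981 + j{\left(-431,\left(-3\right) \left(-7\right) h \right)} = 235981 + \left(\left(-3\right) \left(-7\right) \frac{3}{5}\right)^{2} \left(6 + \left(-3\right) \left(-7\right) \frac{3}{5}\right) = 235981 + \left(21 \cdot \frac{3}{5}\right)^{2} \left(6 + 21 \cdot \frac{3}{5}\right) = 235981 + \left(\frac{63}{5}\right)^{2} \left(6 + \frac{63}{5}\right) = 235981 + \frac{3969}{25} \cdot \frac{93}{5} = 235981 + \frac{369117}{125} = \frac{29866742}{125}$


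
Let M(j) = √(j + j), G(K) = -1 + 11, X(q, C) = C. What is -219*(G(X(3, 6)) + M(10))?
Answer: -2190 - 438*√5 ≈ -3169.4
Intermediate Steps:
G(K) = 10
M(j) = √2*√j (M(j) = √(2*j) = √2*√j)
-219*(G(X(3, 6)) + M(10)) = -219*(10 + √2*√10) = -219*(10 + 2*√5) = -2190 - 438*√5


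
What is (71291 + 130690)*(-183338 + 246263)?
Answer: 12709654425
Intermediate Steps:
(71291 + 130690)*(-183338 + 246263) = 201981*62925 = 12709654425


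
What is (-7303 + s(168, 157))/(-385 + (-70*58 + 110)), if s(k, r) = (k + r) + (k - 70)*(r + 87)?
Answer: -16934/4335 ≈ -3.9063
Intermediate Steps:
s(k, r) = k + r + (-70 + k)*(87 + r) (s(k, r) = (k + r) + (-70 + k)*(87 + r) = k + r + (-70 + k)*(87 + r))
(-7303 + s(168, 157))/(-385 + (-70*58 + 110)) = (-7303 + (-6090 - 69*157 + 88*168 + 168*157))/(-385 + (-70*58 + 110)) = (-7303 + (-6090 - 10833 + 14784 + 26376))/(-385 + (-4060 + 110)) = (-7303 + 24237)/(-385 - 3950) = 16934/(-4335) = 16934*(-1/4335) = -16934/4335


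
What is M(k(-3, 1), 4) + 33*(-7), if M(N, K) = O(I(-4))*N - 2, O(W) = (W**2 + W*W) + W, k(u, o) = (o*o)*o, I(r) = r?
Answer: -205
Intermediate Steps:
k(u, o) = o**3 (k(u, o) = o**2*o = o**3)
O(W) = W + 2*W**2 (O(W) = (W**2 + W**2) + W = 2*W**2 + W = W + 2*W**2)
M(N, K) = -2 + 28*N (M(N, K) = (-4*(1 + 2*(-4)))*N - 2 = (-4*(1 - 8))*N - 2 = (-4*(-7))*N - 2 = 28*N - 2 = -2 + 28*N)
M(k(-3, 1), 4) + 33*(-7) = (-2 + 28*1**3) + 33*(-7) = (-2 + 28*1) - 231 = (-2 + 28) - 231 = 26 - 231 = -205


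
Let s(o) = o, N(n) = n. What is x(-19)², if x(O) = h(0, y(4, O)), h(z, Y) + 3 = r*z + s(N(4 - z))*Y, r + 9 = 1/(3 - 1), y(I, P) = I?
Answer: 169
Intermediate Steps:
r = -17/2 (r = -9 + 1/(3 - 1) = -9 + 1/2 = -9 + ½ = -17/2 ≈ -8.5000)
h(z, Y) = -3 - 17*z/2 + Y*(4 - z) (h(z, Y) = -3 + (-17*z/2 + (4 - z)*Y) = -3 + (-17*z/2 + Y*(4 - z)) = -3 - 17*z/2 + Y*(4 - z))
x(O) = 13 (x(O) = -3 + 4*4 - 17/2*0 - 1*4*0 = -3 + 16 + 0 + 0 = 13)
x(-19)² = 13² = 169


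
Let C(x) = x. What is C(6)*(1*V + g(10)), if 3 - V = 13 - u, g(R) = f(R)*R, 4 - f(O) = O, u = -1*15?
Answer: -510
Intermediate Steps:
u = -15
f(O) = 4 - O
g(R) = R*(4 - R) (g(R) = (4 - R)*R = R*(4 - R))
V = -25 (V = 3 - (13 - 1*(-15)) = 3 - (13 + 15) = 3 - 1*28 = 3 - 28 = -25)
C(6)*(1*V + g(10)) = 6*(1*(-25) + 10*(4 - 1*10)) = 6*(-25 + 10*(4 - 10)) = 6*(-25 + 10*(-6)) = 6*(-25 - 60) = 6*(-85) = -510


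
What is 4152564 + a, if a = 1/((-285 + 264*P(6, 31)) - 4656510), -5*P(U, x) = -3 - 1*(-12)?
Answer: 96698062853959/23286351 ≈ 4.1526e+6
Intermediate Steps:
P(U, x) = -9/5 (P(U, x) = -(-3 - 1*(-12))/5 = -(-3 + 12)/5 = -1/5*9 = -9/5)
a = -5/23286351 (a = 1/((-285 + 264*(-9/5)) - 4656510) = 1/((-285 - 2376/5) - 4656510) = 1/(-3801/5 - 4656510) = 1/(-23286351/5) = -5/23286351 ≈ -2.1472e-7)
4152564 + a = 4152564 - 5/23286351 = 96698062853959/23286351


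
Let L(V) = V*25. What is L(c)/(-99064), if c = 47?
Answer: -1175/99064 ≈ -0.011861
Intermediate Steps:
L(V) = 25*V
L(c)/(-99064) = (25*47)/(-99064) = 1175*(-1/99064) = -1175/99064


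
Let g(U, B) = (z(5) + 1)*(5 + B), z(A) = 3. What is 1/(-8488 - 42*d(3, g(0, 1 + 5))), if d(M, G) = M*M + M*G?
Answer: -1/14410 ≈ -6.9396e-5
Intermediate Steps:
g(U, B) = 20 + 4*B (g(U, B) = (3 + 1)*(5 + B) = 4*(5 + B) = 20 + 4*B)
d(M, G) = M² + G*M
1/(-8488 - 42*d(3, g(0, 1 + 5))) = 1/(-8488 - 126*((20 + 4*(1 + 5)) + 3)) = 1/(-8488 - 126*((20 + 4*6) + 3)) = 1/(-8488 - 126*((20 + 24) + 3)) = 1/(-8488 - 126*(44 + 3)) = 1/(-8488 - 126*47) = 1/(-8488 - 42*141) = 1/(-8488 - 5922) = 1/(-14410) = -1/14410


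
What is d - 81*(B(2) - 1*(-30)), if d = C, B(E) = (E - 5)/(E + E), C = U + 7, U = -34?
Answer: -9585/4 ≈ -2396.3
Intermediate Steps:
C = -27 (C = -34 + 7 = -27)
B(E) = (-5 + E)/(2*E) (B(E) = (-5 + E)/((2*E)) = (-5 + E)*(1/(2*E)) = (-5 + E)/(2*E))
d = -27
d - 81*(B(2) - 1*(-30)) = -27 - 81*((½)*(-5 + 2)/2 - 1*(-30)) = -27 - 81*((½)*(½)*(-3) + 30) = -27 - 81*(-¾ + 30) = -27 - 81*117/4 = -27 - 9477/4 = -9585/4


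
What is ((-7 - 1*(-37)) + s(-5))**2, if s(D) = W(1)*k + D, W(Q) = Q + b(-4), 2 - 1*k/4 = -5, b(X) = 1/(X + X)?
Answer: 9801/4 ≈ 2450.3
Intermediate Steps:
b(X) = 1/(2*X)
k = 28 (k = 8 - 4*(-5) = 8 + 20 = 28)
W(Q) = -1/8 + Q (W(Q) = Q + (1/2)/(-4) = Q + (1/2)*(-1/4) = Q - 1/8 = -1/8 + Q)
s(D) = 49/2 + D (s(D) = (-1/8 + 1)*28 + D = (7/8)*28 + D = 49/2 + D)
((-7 - 1*(-37)) + s(-5))**2 = ((-7 - 1*(-37)) + (49/2 - 5))**2 = ((-7 + 37) + 39/2)**2 = (30 + 39/2)**2 = (99/2)**2 = 9801/4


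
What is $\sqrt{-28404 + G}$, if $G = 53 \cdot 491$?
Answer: $i \sqrt{2381} \approx 48.795 i$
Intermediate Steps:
$G = 26023$
$\sqrt{-28404 + G} = \sqrt{-28404 + 26023} = \sqrt{-2381} = i \sqrt{2381}$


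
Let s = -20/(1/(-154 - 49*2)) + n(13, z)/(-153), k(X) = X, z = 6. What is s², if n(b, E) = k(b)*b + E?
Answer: 594356193025/23409 ≈ 2.5390e+7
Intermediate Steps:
n(b, E) = E + b² (n(b, E) = b*b + E = b² + E = E + b²)
s = 770945/153 (s = -20/(1/(-154 - 49*2)) + (6 + 13²)/(-153) = -20/(1/(-154 - 98)) + (6 + 169)*(-1/153) = -20/(1/(-252)) + 175*(-1/153) = -20/(-1/252) - 175/153 = -20*(-252) - 175/153 = 5040 - 175/153 = 770945/153 ≈ 5038.9)
s² = (770945/153)² = 594356193025/23409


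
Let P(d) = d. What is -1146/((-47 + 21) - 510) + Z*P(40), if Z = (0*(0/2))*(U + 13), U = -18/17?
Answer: 573/268 ≈ 2.1381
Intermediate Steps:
U = -18/17 (U = -18*1/17 = -18/17 ≈ -1.0588)
Z = 0 (Z = (0*(0/2))*(-18/17 + 13) = (0*(0*(½)))*(203/17) = (0*0)*(203/17) = 0*(203/17) = 0)
-1146/((-47 + 21) - 510) + Z*P(40) = -1146/((-47 + 21) - 510) + 0*40 = -1146/(-26 - 510) + 0 = -1146/(-536) + 0 = -1146*(-1/536) + 0 = 573/268 + 0 = 573/268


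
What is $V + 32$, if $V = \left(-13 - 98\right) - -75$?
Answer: $-4$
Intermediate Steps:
$V = -36$ ($V = -111 + 75 = -36$)
$V + 32 = -36 + 32 = -4$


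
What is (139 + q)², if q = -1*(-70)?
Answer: 43681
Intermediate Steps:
q = 70
(139 + q)² = (139 + 70)² = 209² = 43681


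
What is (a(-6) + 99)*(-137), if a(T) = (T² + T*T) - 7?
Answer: -22468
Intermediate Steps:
a(T) = -7 + 2*T² (a(T) = (T² + T²) - 7 = 2*T² - 7 = -7 + 2*T²)
(a(-6) + 99)*(-137) = ((-7 + 2*(-6)²) + 99)*(-137) = ((-7 + 2*36) + 99)*(-137) = ((-7 + 72) + 99)*(-137) = (65 + 99)*(-137) = 164*(-137) = -22468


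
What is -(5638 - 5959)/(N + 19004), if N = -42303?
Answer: -321/23299 ≈ -0.013777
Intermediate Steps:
-(5638 - 5959)/(N + 19004) = -(5638 - 5959)/(-42303 + 19004) = -(-321)/(-23299) = -(-321)*(-1)/23299 = -1*321/23299 = -321/23299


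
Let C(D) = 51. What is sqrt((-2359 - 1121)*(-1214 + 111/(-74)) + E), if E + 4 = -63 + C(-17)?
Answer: 2*sqrt(1057481) ≈ 2056.7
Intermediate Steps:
E = -16 (E = -4 + (-63 + 51) = -4 - 12 = -16)
sqrt((-2359 - 1121)*(-1214 + 111/(-74)) + E) = sqrt((-2359 - 1121)*(-1214 + 111/(-74)) - 16) = sqrt(-3480*(-1214 + 111*(-1/74)) - 16) = sqrt(-3480*(-1214 - 3/2) - 16) = sqrt(-3480*(-2431/2) - 16) = sqrt(4229940 - 16) = sqrt(4229924) = 2*sqrt(1057481)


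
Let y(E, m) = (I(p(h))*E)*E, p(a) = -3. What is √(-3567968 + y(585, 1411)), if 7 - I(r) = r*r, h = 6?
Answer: I*√4252418 ≈ 2062.1*I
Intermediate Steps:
I(r) = 7 - r² (I(r) = 7 - r*r = 7 - r²)
y(E, m) = -2*E² (y(E, m) = ((7 - 1*(-3)²)*E)*E = ((7 - 1*9)*E)*E = ((7 - 9)*E)*E = (-2*E)*E = -2*E²)
√(-3567968 + y(585, 1411)) = √(-3567968 - 2*585²) = √(-3567968 - 2*342225) = √(-3567968 - 684450) = √(-4252418) = I*√4252418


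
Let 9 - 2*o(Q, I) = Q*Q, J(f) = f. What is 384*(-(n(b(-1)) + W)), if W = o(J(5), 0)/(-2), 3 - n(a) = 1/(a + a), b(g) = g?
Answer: -2880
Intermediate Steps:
n(a) = 3 - 1/(2*a) (n(a) = 3 - 1/(a + a) = 3 - 1/(2*a))
o(Q, I) = 9/2 - Q²/2 (o(Q, I) = 9/2 - Q*Q/2 = 9/2 - Q²/2)
W = 4 (W = (9/2 - ½*5²)/(-2) = (9/2 - ½*25)*(-½) = (9/2 - 25/2)*(-½) = -8*(-½) = 4)
384*(-(n(b(-1)) + W)) = 384*(-((3 - ½/(-1)) + 4)) = 384*(-((3 - ½*(-1)) + 4)) = 384*(-((3 + ½) + 4)) = 384*(-(7/2 + 4)) = 384*(-1*15/2) = 384*(-15/2) = -2880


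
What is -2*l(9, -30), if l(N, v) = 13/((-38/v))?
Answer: -390/19 ≈ -20.526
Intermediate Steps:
l(N, v) = -13*v/38 (l(N, v) = 13*(-v/38) = -13*v/38)
-2*l(9, -30) = -(-13)*(-30)/19 = -2*195/19 = -390/19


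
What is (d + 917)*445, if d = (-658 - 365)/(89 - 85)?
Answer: 1177025/4 ≈ 2.9426e+5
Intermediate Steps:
d = -1023/4 ≈ -255.75
(d + 917)*445 = (-1023/4 + 917)*445 = (2645/4)*445 = 1177025/4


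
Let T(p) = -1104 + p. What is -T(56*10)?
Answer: 544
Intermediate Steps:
-T(56*10) = -(-1104 + 56*10) = -(-1104 + 560) = -1*(-544) = 544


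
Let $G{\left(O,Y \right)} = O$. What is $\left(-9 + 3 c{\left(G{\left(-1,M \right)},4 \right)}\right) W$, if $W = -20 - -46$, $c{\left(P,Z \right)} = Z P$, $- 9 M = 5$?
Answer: $-546$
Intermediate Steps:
$M = - \frac{5}{9}$ ($M = \left(- \frac{1}{9}\right) 5 = - \frac{5}{9} \approx -0.55556$)
$c{\left(P,Z \right)} = P Z$
$W = 26$ ($W = -20 + 46 = 26$)
$\left(-9 + 3 c{\left(G{\left(-1,M \right)},4 \right)}\right) W = \left(-9 + 3 \left(\left(-1\right) 4\right)\right) 26 = \left(-9 + 3 \left(-4\right)\right) 26 = \left(-9 - 12\right) 26 = \left(-21\right) 26 = -546$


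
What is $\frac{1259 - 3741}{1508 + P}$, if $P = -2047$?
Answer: $\frac{2482}{539} \approx 4.6048$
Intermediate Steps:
$\frac{1259 - 3741}{1508 + P} = \frac{1259 - 3741}{1508 - 2047} = - \frac{2482}{-539} = \left(-2482\right) \left(- \frac{1}{539}\right) = \frac{2482}{539}$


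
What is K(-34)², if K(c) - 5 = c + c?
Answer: 3969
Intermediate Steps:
K(c) = 5 + 2*c (K(c) = 5 + (c + c) = 5 + 2*c)
K(-34)² = (5 + 2*(-34))² = (5 - 68)² = (-63)² = 3969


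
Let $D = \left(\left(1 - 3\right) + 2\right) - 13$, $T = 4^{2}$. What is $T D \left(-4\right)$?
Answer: $832$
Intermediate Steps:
$T = 16$
$D = -13$ ($D = \left(\left(1 - 3\right) + 2\right) - 13 = \left(-2 + 2\right) - 13 = 0 - 13 = -13$)
$T D \left(-4\right) = 16 \left(-13\right) \left(-4\right) = \left(-208\right) \left(-4\right) = 832$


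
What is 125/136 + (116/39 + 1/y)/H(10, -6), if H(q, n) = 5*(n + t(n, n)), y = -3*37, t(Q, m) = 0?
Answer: 2414653/2943720 ≈ 0.82027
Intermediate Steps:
y = -111
H(q, n) = 5*n (H(q, n) = 5*(n + 0) = 5*n)
125/136 + (116/39 + 1/y)/H(10, -6) = 125/136 + (116/39 + 1/(-111))/((5*(-6))) = 125*(1/136) + (116*(1/39) + 1*(-1/111))/(-30) = 125/136 + (116/39 - 1/111)*(-1/30) = 125/136 + (4279/1443)*(-1/30) = 125/136 - 4279/43290 = 2414653/2943720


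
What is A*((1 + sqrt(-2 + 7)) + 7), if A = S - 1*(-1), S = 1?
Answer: 16 + 2*sqrt(5) ≈ 20.472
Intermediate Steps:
A = 2 (A = 1 - 1*(-1) = 1 + 1 = 2)
A*((1 + sqrt(-2 + 7)) + 7) = 2*((1 + sqrt(-2 + 7)) + 7) = 2*((1 + sqrt(5)) + 7) = 2*(8 + sqrt(5)) = 16 + 2*sqrt(5)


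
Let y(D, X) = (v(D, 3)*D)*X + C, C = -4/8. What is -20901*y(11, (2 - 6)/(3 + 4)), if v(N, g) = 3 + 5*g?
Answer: 33253491/14 ≈ 2.3752e+6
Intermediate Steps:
C = -½ (C = -4/8 = -1*½ = -½ ≈ -0.50000)
y(D, X) = -½ + 18*D*X (y(D, X) = ((3 + 5*3)*D)*X - ½ = ((3 + 15)*D)*X - ½ = (18*D)*X - ½ = 18*D*X - ½ = -½ + 18*D*X)
-20901*y(11, (2 - 6)/(3 + 4)) = -20901*(-½ + 18*11*((2 - 6)/(3 + 4))) = -20901*(-½ + 18*11*(-4/7)) = -20901*(-½ - 792/7) = -20901*(-1591/14) = 33253491/14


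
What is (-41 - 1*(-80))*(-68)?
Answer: -2652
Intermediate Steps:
(-41 - 1*(-80))*(-68) = (-41 + 80)*(-68) = 39*(-68) = -2652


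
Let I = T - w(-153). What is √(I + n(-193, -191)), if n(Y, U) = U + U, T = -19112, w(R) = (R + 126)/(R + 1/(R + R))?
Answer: 6*I*√1186988904042/46819 ≈ 139.62*I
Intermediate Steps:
w(R) = (126 + R)/(R + 1/(2*R))
n(Y, U) = 2*U
I = -894812990/46819 (I = -19112 - 2*(-153)*(126 - 153)/(1 + 2*(-153)²) = -19112 - 2*(-153)*(-27)/(1 + 2*23409) = -19112 - 2*(-153)*(-27)/(1 + 46818) = -19112 - 2*(-153)*(-27)/46819 = -19112 - 1*8262/46819 = -19112 - 8262/46819 = -894812990/46819 ≈ -19112.)
√(I + n(-193, -191)) = √(-894812990/46819 + 2*(-191)) = √(-894812990/46819 - 382) = √(-912697848/46819) = 6*I*√1186988904042/46819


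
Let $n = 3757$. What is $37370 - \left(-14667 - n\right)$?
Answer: $55794$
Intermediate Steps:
$37370 - \left(-14667 - n\right) = 37370 - \left(-14667 - 3757\right) = 37370 - -18424 = 37370 + 18424 = 55794$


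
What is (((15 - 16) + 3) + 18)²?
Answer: 400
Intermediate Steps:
(((15 - 16) + 3) + 18)² = ((-1 + 3) + 18)² = (2 + 18)² = 20² = 400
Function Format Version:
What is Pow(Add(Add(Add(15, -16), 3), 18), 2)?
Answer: 400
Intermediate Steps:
Pow(Add(Add(Add(15, -16), 3), 18), 2) = Pow(Add(Add(-1, 3), 18), 2) = Pow(Add(2, 18), 2) = Pow(20, 2) = 400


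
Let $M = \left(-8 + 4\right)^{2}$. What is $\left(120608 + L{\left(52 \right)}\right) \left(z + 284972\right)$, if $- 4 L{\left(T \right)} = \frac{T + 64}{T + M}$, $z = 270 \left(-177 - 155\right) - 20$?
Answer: $\frac{400453808820}{17} \approx 2.3556 \cdot 10^{10}$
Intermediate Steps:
$M = 16$ ($M = \left(-4\right)^{2} = 16$)
$z = -89660$ ($z = 270 \left(-177 - 155\right) - 20 = 270 \left(-332\right) - 20 = -89640 - 20 = -89660$)
$L{\left(T \right)} = - \frac{64 + T}{4 \left(16 + T\right)}$ ($L{\left(T \right)} = - \frac{\left(T + 64\right) \frac{1}{T + 16}}{4} = - \frac{\left(64 + T\right) \frac{1}{16 + T}}{4} = - \frac{\frac{1}{16 + T} \left(64 + T\right)}{4} = - \frac{64 + T}{4 \left(16 + T\right)}$)
$\left(120608 + L{\left(52 \right)}\right) \left(z + 284972\right) = \left(120608 + \frac{-64 - 52}{4 \left(16 + 52\right)}\right) \left(-89660 + 284972\right) = \left(120608 + \frac{-64 - 52}{4 \cdot 68}\right) 195312 = \left(120608 + \frac{1}{4} \cdot \frac{1}{68} \left(-116\right)\right) 195312 = \left(120608 - \frac{29}{68}\right) 195312 = \frac{8201315}{68} \cdot 195312 = \frac{400453808820}{17}$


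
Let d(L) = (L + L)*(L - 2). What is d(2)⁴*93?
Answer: 0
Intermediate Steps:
d(L) = 2*L*(-2 + L) (d(L) = (2*L)*(-2 + L) = 2*L*(-2 + L))
d(2)⁴*93 = (2*2*(-2 + 2))⁴*93 = (2*2*0)⁴*93 = 0⁴*93 = 0*93 = 0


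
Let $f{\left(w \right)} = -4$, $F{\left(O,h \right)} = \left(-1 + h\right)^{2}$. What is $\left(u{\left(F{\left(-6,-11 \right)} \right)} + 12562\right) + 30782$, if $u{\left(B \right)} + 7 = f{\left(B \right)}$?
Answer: $43333$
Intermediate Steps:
$u{\left(B \right)} = -11$ ($u{\left(B \right)} = -7 - 4 = -11$)
$\left(u{\left(F{\left(-6,-11 \right)} \right)} + 12562\right) + 30782 = \left(-11 + 12562\right) + 30782 = 12551 + 30782 = 43333$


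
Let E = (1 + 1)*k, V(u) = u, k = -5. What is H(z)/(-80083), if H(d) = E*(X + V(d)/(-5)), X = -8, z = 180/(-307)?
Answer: -24200/24585481 ≈ -0.00098432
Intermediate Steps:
z = -180/307 (z = 180*(-1/307) = -180/307 ≈ -0.58632)
E = -10 (E = (1 + 1)*(-5) = 2*(-5) = -10)
H(d) = 80 + 2*d (H(d) = -10*(-8 + d/(-5)) = -10*(-8 + d*(-⅕)) = -10*(-8 - d/5) = 80 + 2*d)
H(z)/(-80083) = (80 + 2*(-180/307))/(-80083) = (80 - 360/307)*(-1/80083) = (24200/307)*(-1/80083) = -24200/24585481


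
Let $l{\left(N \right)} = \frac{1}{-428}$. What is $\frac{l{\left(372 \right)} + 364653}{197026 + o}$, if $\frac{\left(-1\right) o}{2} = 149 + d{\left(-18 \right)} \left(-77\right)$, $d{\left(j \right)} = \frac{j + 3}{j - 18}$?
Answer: $\frac{468214449}{252681142} \approx 1.853$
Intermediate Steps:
$l{\left(N \right)} = - \frac{1}{428}$
$d{\left(j \right)} = \frac{3 + j}{-18 + j}$
$o = - \frac{1403}{6}$ ($o = - 2 \left(149 + \frac{3 - 18}{-18 - 18} \left(-77\right)\right) = - 2 \left(149 + \frac{1}{-36} \left(-15\right) \left(-77\right)\right) = - 2 \left(149 + \left(- \frac{1}{36}\right) \left(-15\right) \left(-77\right)\right) = - 2 \left(149 + \frac{5}{12} \left(-77\right)\right) = - 2 \left(149 - \frac{385}{12}\right) = \left(-2\right) \frac{1403}{12} = - \frac{1403}{6} \approx -233.83$)
$\frac{l{\left(372 \right)} + 364653}{197026 + o} = \frac{- \frac{1}{428} + 364653}{197026 - \frac{1403}{6}} = \frac{156071483}{428 \cdot \frac{1180753}{6}} = \frac{156071483}{428} \cdot \frac{6}{1180753} = \frac{468214449}{252681142}$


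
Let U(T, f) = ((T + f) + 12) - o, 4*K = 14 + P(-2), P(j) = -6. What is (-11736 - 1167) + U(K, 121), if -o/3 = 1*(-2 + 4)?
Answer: -12762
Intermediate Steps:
K = 2 (K = (14 - 6)/4 = (¼)*8 = 2)
o = -6 (o = -3*(-2 + 4) = -3*2 = -6)
U(T, f) = 18 + T + f (U(T, f) = ((T + f) + 12) - 1*(-6) = (12 + T + f) + 6 = 18 + T + f)
(-11736 - 1167) + U(K, 121) = (-11736 - 1167) + (18 + 2 + 121) = -12903 + 141 = -12762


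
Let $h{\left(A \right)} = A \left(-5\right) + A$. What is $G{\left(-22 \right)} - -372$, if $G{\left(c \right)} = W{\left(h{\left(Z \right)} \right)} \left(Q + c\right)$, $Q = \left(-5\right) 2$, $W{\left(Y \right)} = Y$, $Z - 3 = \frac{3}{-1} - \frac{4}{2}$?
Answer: $116$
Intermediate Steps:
$Z = -2$ ($Z = 3 + \left(\frac{3}{-1} - \frac{4}{2}\right) = 3 + \left(3 \left(-1\right) - 2\right) = 3 - 5 = -2$)
$h{\left(A \right)} = - 4 A$ ($h{\left(A \right)} = - 5 A + A = - 4 A$)
$Q = -10$
$G{\left(c \right)} = -80 + 8 c$ ($G{\left(c \right)} = \left(-4\right) \left(-2\right) \left(-10 + c\right) = 8 \left(-10 + c\right) = -80 + 8 c$)
$G{\left(-22 \right)} - -372 = \left(-80 + 8 \left(-22\right)\right) - -372 = \left(-80 - 176\right) + 372 = -256 + 372 = 116$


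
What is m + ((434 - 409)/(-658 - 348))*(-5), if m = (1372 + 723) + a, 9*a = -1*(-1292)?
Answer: 20269007/9054 ≈ 2238.7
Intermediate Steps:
a = 1292/9 (a = (-1*(-1292))/9 = (⅑)*1292 = 1292/9 ≈ 143.56)
m = 20147/9 (m = (1372 + 723) + 1292/9 = 2095 + 1292/9 = 20147/9 ≈ 2238.6)
m + ((434 - 409)/(-658 - 348))*(-5) = 20147/9 + ((434 - 409)/(-658 - 348))*(-5) = 20147/9 + (25/(-1006))*(-5) = 20147/9 + (25*(-1/1006))*(-5) = 20147/9 - 25/1006*(-5) = 20147/9 + 125/1006 = 20269007/9054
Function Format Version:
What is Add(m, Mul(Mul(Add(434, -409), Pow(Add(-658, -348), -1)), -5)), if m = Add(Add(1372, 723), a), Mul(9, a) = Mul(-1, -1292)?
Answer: Rational(20269007, 9054) ≈ 2238.7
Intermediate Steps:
a = Rational(1292, 9) (a = Mul(Rational(1, 9), Mul(-1, -1292)) = Mul(Rational(1, 9), 1292) = Rational(1292, 9) ≈ 143.56)
m = Rational(20147, 9) (m = Add(Add(1372, 723), Rational(1292, 9)) = Add(2095, Rational(1292, 9)) = Rational(20147, 9) ≈ 2238.6)
Add(m, Mul(Mul(Add(434, -409), Pow(Add(-658, -348), -1)), -5)) = Add(Rational(20147, 9), Mul(Mul(Add(434, -409), Pow(Add(-658, -348), -1)), -5)) = Add(Rational(20147, 9), Mul(Mul(25, Pow(-1006, -1)), -5)) = Add(Rational(20147, 9), Mul(Mul(25, Rational(-1, 1006)), -5)) = Add(Rational(20147, 9), Mul(Rational(-25, 1006), -5)) = Add(Rational(20147, 9), Rational(125, 1006)) = Rational(20269007, 9054)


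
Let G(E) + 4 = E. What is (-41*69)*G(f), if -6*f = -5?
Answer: 17917/2 ≈ 8958.5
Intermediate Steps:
f = ⅚ (f = -⅙*(-5) = ⅚ ≈ 0.83333)
G(E) = -4 + E
(-41*69)*G(f) = (-41*69)*(-4 + ⅚) = -2829*(-19/6) = 17917/2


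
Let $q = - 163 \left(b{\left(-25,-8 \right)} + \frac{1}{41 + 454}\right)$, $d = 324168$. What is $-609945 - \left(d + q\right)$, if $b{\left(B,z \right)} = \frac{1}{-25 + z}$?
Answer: $- \frac{462388217}{495} \approx -9.3412 \cdot 10^{5}$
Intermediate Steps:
$q = \frac{2282}{495}$ ($q = - 163 \left(\frac{1}{-25 - 8} + \frac{1}{41 + 454}\right) = - 163 \left(\frac{1}{-33} + \frac{1}{495}\right) = - 163 \left(- \frac{1}{33} + \frac{1}{495}\right) = \left(-163\right) \left(- \frac{14}{495}\right) = \frac{2282}{495} \approx 4.6101$)
$-609945 - \left(d + q\right) = -609945 - \left(324168 + \frac{2282}{495}\right) = -609945 - \frac{160465442}{495} = - \frac{462388217}{495}$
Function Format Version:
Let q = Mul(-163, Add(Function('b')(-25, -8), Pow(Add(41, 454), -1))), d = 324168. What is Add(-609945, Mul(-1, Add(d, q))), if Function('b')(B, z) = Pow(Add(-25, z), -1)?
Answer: Rational(-462388217, 495) ≈ -9.3412e+5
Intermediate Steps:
q = Rational(2282, 495) (q = Mul(-163, Add(Pow(Add(-25, -8), -1), Pow(Add(41, 454), -1))) = Mul(-163, Add(Pow(-33, -1), Pow(495, -1))) = Mul(-163, Add(Rational(-1, 33), Rational(1, 495))) = Mul(-163, Rational(-14, 495)) = Rational(2282, 495) ≈ 4.6101)
Add(-609945, Mul(-1, Add(d, q))) = Add(-609945, Mul(-1, Add(324168, Rational(2282, 495)))) = Add(-609945, Mul(-1, Rational(160465442, 495))) = Add(-609945, Rational(-160465442, 495)) = Rational(-462388217, 495)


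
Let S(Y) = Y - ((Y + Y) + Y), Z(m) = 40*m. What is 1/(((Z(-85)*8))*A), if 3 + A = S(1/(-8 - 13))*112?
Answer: -3/625600 ≈ -4.7954e-6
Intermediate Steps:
S(Y) = -2*Y (S(Y) = Y - (2*Y + Y) = Y - 3*Y = -2*Y)
A = 23/3 (A = -3 - 2/(-8 - 13)*112 = -3 - 2/(-21)*112 = -3 - 2*(-1/21)*112 = -3 + (2/21)*112 = -3 + 32/3 = 23/3 ≈ 7.6667)
1/(((Z(-85)*8))*A) = 1/((((40*(-85))*8))*(23/3)) = (3/23)/(-3400*8) = (3/23)/(-27200) = -1/27200*3/23 = -3/625600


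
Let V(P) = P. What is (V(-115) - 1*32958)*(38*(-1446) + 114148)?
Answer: -1957921600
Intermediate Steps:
(V(-115) - 1*32958)*(38*(-1446) + 114148) = (-115 - 1*32958)*(38*(-1446) + 114148) = (-115 - 32958)*(-54948 + 114148) = -33073*59200 = -1957921600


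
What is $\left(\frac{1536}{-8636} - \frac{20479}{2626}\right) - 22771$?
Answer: $- \frac{129146181259}{5669534} \approx -22779.0$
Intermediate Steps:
$\left(\frac{1536}{-8636} - \frac{20479}{2626}\right) - 22771 = \left(1536 \left(- \frac{1}{8636}\right) - \frac{20479}{2626}\right) - 22771 = \left(- \frac{384}{2159} - \frac{20479}{2626}\right) - 22771 = - \frac{45222545}{5669534} - 22771 = - \frac{129146181259}{5669534}$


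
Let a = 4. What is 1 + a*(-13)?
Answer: -51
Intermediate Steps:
1 + a*(-13) = 1 + 4*(-13) = 1 - 52 = -51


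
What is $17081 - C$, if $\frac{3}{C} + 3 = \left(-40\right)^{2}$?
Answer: $\frac{27278354}{1597} \approx 17081.0$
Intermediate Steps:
$C = \frac{3}{1597}$ ($C = \frac{3}{-3 + \left(-40\right)^{2}} = \frac{3}{-3 + 1600} = \frac{3}{1597} \approx 0.0018785$)
$17081 - C = 17081 - \frac{3}{1597} = \frac{27278354}{1597}$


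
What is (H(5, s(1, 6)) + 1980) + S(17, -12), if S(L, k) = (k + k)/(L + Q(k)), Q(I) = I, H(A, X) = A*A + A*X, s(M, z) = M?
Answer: 10026/5 ≈ 2005.2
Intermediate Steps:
H(A, X) = A² + A*X
S(L, k) = 2*k/(L + k) (S(L, k) = (k + k)/(L + k) = (2*k)/(L + k) = 2*k/(L + k))
(H(5, s(1, 6)) + 1980) + S(17, -12) = (5*(5 + 1) + 1980) + 2*(-12)/(17 - 12) = (5*6 + 1980) + 2*(-12)/5 = (30 + 1980) + 2*(-12)*(⅕) = 2010 - 24/5 = 10026/5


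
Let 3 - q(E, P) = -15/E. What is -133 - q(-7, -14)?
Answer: -937/7 ≈ -133.86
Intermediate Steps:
q(E, P) = 3 + 15/E (q(E, P) = 3 - (-15)/E = 3 + 15/E)
-133 - q(-7, -14) = -133 - (3 + 15/(-7)) = -133 - (3 + 15*(-1/7)) = -133 - (3 - 15/7) = -133 - 1*6/7 = -133 - 6/7 = -937/7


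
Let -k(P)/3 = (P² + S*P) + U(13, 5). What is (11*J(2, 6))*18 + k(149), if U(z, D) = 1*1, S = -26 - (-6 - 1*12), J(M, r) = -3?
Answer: -63624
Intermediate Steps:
S = -8 (S = -26 - (-6 - 12) = -26 - 1*(-18) = -26 + 18 = -8)
U(z, D) = 1
k(P) = -3 - 3*P² + 24*P (k(P) = -3*((P² - 8*P) + 1) = -3*(1 + P² - 8*P) = -3 - 3*P² + 24*P)
(11*J(2, 6))*18 + k(149) = (11*(-3))*18 + (-3 - 3*149² + 24*149) = -33*18 + (-3 - 3*22201 + 3576) = -594 + (-3 - 66603 + 3576) = -594 - 63030 = -63624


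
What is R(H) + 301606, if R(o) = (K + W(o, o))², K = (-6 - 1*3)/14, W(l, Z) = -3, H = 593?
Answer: 59117377/196 ≈ 3.0162e+5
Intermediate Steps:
K = -9/14 (K = (-6 - 3)*(1/14) = -9*1/14 = -9/14 ≈ -0.64286)
R(o) = 2601/196 (R(o) = (-9/14 - 3)² = (-51/14)² = 2601/196)
R(H) + 301606 = 2601/196 + 301606 = 59117377/196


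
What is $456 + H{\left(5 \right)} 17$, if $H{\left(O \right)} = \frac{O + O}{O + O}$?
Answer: $473$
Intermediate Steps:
$H{\left(O \right)} = 1$ ($H{\left(O \right)} = \frac{2 O}{2 O} = 2 O \frac{1}{2 O} = 1$)
$456 + H{\left(5 \right)} 17 = 456 + 1 \cdot 17 = 456 + 17 = 473$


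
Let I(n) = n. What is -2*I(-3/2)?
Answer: 3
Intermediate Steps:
-2*I(-3/2) = -(-6)/2 = -2*(-3/2) = 3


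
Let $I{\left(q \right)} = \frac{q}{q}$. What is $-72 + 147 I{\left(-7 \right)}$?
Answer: $75$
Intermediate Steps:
$I{\left(q \right)} = 1$
$-72 + 147 I{\left(-7 \right)} = -72 + 147 \cdot 1 = -72 + 147 = 75$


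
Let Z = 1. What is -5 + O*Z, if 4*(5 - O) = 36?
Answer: -9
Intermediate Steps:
O = -4 (O = 5 - ¼*36 = 5 - 9 = -4)
-5 + O*Z = -5 - 4*1 = -5 - 4 = -9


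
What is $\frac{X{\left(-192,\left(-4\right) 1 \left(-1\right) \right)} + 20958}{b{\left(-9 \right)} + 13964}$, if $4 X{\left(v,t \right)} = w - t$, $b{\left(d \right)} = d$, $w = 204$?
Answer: $\frac{21008}{13955} \approx 1.5054$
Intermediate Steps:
$X{\left(v,t \right)} = 51 - \frac{t}{4}$ ($X{\left(v,t \right)} = \frac{204 - t}{4} = 51 - \frac{t}{4}$)
$\frac{X{\left(-192,\left(-4\right) 1 \left(-1\right) \right)} + 20958}{b{\left(-9 \right)} + 13964} = \frac{\left(51 - \frac{\left(-4\right) 1 \left(-1\right)}{4}\right) + 20958}{-9 + 13964} = \frac{\left(51 - \frac{\left(-4\right) \left(-1\right)}{4}\right) + 20958}{13955} = \left(\left(51 - 1\right) + 20958\right) \frac{1}{13955} = \left(50 + 20958\right) \frac{1}{13955} = 21008 \cdot \frac{1}{13955} = \frac{21008}{13955}$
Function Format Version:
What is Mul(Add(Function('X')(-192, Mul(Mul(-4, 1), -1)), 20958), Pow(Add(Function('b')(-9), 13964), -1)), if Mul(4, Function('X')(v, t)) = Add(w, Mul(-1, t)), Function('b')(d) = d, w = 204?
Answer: Rational(21008, 13955) ≈ 1.5054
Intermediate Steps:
Function('X')(v, t) = Add(51, Mul(Rational(-1, 4), t)) (Function('X')(v, t) = Mul(Rational(1, 4), Add(204, Mul(-1, t))) = Add(51, Mul(Rational(-1, 4), t)))
Mul(Add(Function('X')(-192, Mul(Mul(-4, 1), -1)), 20958), Pow(Add(Function('b')(-9), 13964), -1)) = Mul(Add(Add(51, Mul(Rational(-1, 4), Mul(Mul(-4, 1), -1))), 20958), Pow(Add(-9, 13964), -1)) = Mul(Add(Add(51, Mul(Rational(-1, 4), Mul(-4, -1))), 20958), Pow(13955, -1)) = Mul(Add(Add(51, Mul(Rational(-1, 4), 4)), 20958), Rational(1, 13955)) = Mul(Add(Add(51, -1), 20958), Rational(1, 13955)) = Mul(Add(50, 20958), Rational(1, 13955)) = Mul(21008, Rational(1, 13955)) = Rational(21008, 13955)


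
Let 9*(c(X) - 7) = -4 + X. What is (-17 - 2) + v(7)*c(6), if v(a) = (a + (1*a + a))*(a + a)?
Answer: 6313/3 ≈ 2104.3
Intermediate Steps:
c(X) = 59/9 + X/9 (c(X) = 7 + (-4 + X)/9 = 7 + (-4/9 + X/9) = 59/9 + X/9)
v(a) = 6*a² (v(a) = (a + (a + a))*(2*a) = (a + 2*a)*(2*a) = (3*a)*(2*a) = 6*a²)
(-17 - 2) + v(7)*c(6) = (-17 - 2) + (6*7²)*(59/9 + (⅑)*6) = -19 + (6*49)*(59/9 + ⅔) = -19 + 294*(65/9) = -19 + 6370/3 = 6313/3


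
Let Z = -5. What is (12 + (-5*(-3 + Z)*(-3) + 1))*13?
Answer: -1391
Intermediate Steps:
(12 + (-5*(-3 + Z)*(-3) + 1))*13 = (12 + (-5*(-3 - 5)*(-3) + 1))*13 = (12 + (-5*(-8)*(-3) + 1))*13 = (12 + (40*(-3) + 1))*13 = (12 + (-120 + 1))*13 = (12 - 119)*13 = -107*13 = -1391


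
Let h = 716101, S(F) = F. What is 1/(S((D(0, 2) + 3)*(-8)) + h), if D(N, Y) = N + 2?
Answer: 1/716061 ≈ 1.3965e-6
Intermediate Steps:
D(N, Y) = 2 + N
1/(S((D(0, 2) + 3)*(-8)) + h) = 1/(((2 + 0) + 3)*(-8) + 716101) = 1/((2 + 3)*(-8) + 716101) = 1/(5*(-8) + 716101) = 1/(-40 + 716101) = 1/716061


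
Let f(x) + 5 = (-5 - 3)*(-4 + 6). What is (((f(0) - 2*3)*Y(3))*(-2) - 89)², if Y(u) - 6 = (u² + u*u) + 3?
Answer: 1874161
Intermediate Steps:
f(x) = -21 (f(x) = -5 + (-5 - 3)*(-4 + 6) = -5 - 8*2 = -5 - 16 = -21)
Y(u) = 9 + 2*u² (Y(u) = 6 + ((u² + u*u) + 3) = 6 + ((u² + u²) + 3) = 6 + (2*u² + 3) = 6 + (3 + 2*u²) = 9 + 2*u²)
(((f(0) - 2*3)*Y(3))*(-2) - 89)² = (((-21 - 2*3)*(9 + 2*3²))*(-2) - 89)² = (((-21 - 6)*(9 + 2*9))*(-2) - 89)² = (-27*(9 + 18)*(-2) - 89)² = (-27*27*(-2) - 89)² = (-729*(-2) - 89)² = (1458 - 89)² = 1369² = 1874161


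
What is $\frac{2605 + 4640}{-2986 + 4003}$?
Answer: $\frac{805}{113} \approx 7.1239$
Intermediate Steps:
$\frac{2605 + 4640}{-2986 + 4003} = \frac{7245}{1017} = 7245 \cdot \frac{1}{1017} = \frac{805}{113}$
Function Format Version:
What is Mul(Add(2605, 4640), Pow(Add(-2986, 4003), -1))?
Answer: Rational(805, 113) ≈ 7.1239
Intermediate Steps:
Mul(Add(2605, 4640), Pow(Add(-2986, 4003), -1)) = Mul(7245, Pow(1017, -1)) = Mul(7245, Rational(1, 1017)) = Rational(805, 113)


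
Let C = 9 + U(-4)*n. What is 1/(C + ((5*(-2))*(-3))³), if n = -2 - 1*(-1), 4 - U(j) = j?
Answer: 1/27001 ≈ 3.7036e-5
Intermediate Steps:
U(j) = 4 - j
n = -1 (n = -2 + 1 = -1)
C = 1 (C = 9 + (4 - 1*(-4))*(-1) = 9 + (4 + 4)*(-1) = 9 + 8*(-1) = 9 - 8 = 1)
1/(C + ((5*(-2))*(-3))³) = 1/(1 + ((5*(-2))*(-3))³) = 1/(1 + (-10*(-3))³) = 1/(1 + 30³) = 1/(1 + 27000) = 1/27001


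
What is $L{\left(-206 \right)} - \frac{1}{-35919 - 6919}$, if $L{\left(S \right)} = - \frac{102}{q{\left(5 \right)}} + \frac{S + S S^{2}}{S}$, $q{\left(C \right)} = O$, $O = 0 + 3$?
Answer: $\frac{1816459715}{42838} \approx 42403.0$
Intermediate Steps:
$O = 3$
$q{\left(C \right)} = 3$
$L{\left(S \right)} = -34 + \frac{S + S^{3}}{S}$ ($L{\left(S \right)} = - \frac{102}{3} + \frac{S + S S^{2}}{S} = \left(-102\right) \frac{1}{3} + \frac{S + S^{3}}{S} = -34 + \frac{S + S^{3}}{S}$)
$L{\left(-206 \right)} - \frac{1}{-35919 - 6919} = \left(-33 + \left(-206\right)^{2}\right) - \frac{1}{-35919 - 6919} = \left(-33 + 42436\right) - \frac{1}{-42838} = 42403 - - \frac{1}{42838} = 42403 + \frac{1}{42838} = \frac{1816459715}{42838}$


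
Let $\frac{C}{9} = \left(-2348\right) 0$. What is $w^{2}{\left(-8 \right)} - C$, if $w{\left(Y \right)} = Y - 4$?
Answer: $144$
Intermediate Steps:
$w{\left(Y \right)} = -4 + Y$ ($w{\left(Y \right)} = Y - 4 = -4 + Y$)
$C = 0$ ($C = 9 \left(\left(-2348\right) 0\right) = 9 \cdot 0 = 0$)
$w^{2}{\left(-8 \right)} - C = \left(-4 - 8\right)^{2} - 0 = \left(-12\right)^{2} + 0 = 144 + 0 = 144$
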